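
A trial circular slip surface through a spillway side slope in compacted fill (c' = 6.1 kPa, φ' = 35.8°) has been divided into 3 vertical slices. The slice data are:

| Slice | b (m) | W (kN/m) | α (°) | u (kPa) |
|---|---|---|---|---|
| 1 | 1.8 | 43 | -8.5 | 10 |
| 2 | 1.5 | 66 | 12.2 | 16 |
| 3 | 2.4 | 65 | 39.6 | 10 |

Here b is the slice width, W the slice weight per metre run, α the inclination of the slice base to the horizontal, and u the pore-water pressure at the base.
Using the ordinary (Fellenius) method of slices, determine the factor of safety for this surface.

Ordinary method of slices: FS = Σ[c'·Δl_i + (W_i cosα_i − u_i·Δl_i)·tanφ'] / Σ W_i sinα_i, with Δl_i = b_i / cosα_i.
Slice 1: Δl = 1.8/cos(-8.5°) = 1.820 m; N'_1 = 43·cos(-8.5°) − 10·1.820 = 24.3; c'Δl = 11.10; W sinα = -6.4
Slice 2: Δl = 1.5/cos12.2° = 1.535 m; N'_2 = 66·cos12.2° − 16·1.535 = 40.0; c'Δl = 9.36; W sinα = 13.9
Slice 3: Δl = 2.4/cos39.6° = 3.115 m; N'_3 = 65·cos39.6° − 10·3.115 = 18.9; c'Δl = 19.00; W sinα = 41.4
Σc'Δl = 39.5 kN/m; ΣN' = 83.2 kN/m; ΣW sinα = 49.0 kN/m
Resisting = 39.5 + 83.2·tan35.8° = 39.5 + 60.0 = 99.5 kN/m
FS = 99.5 / 49.0 = 2.029

FS = 2.03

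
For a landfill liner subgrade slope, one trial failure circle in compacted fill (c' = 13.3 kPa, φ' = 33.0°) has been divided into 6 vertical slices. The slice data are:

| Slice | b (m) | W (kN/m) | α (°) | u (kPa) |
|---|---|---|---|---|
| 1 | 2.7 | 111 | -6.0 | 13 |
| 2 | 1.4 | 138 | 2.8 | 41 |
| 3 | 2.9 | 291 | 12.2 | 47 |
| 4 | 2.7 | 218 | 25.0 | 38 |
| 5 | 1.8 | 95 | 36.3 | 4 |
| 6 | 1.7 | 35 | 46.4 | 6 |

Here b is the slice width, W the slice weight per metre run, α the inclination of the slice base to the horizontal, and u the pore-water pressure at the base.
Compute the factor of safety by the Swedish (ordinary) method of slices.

FS = 2.15

Ordinary method of slices: FS = Σ[c'·Δl_i + (W_i cosα_i − u_i·Δl_i)·tanφ'] / Σ W_i sinα_i, with Δl_i = b_i / cosα_i.
Slice 1: Δl = 2.7/cos(-6.0°) = 2.715 m; N'_1 = 111·cos(-6.0°) − 13·2.715 = 75.1; c'Δl = 36.11; W sinα = -11.6
Slice 2: Δl = 1.4/cos2.8° = 1.402 m; N'_2 = 138·cos2.8° − 41·1.402 = 80.4; c'Δl = 18.64; W sinα = 6.7
Slice 3: Δl = 2.9/cos12.2° = 2.967 m; N'_3 = 291·cos12.2° − 47·2.967 = 145.0; c'Δl = 39.46; W sinα = 61.5
Slice 4: Δl = 2.7/cos25.0° = 2.979 m; N'_4 = 218·cos25.0° − 38·2.979 = 84.4; c'Δl = 39.62; W sinα = 92.1
Slice 5: Δl = 1.8/cos36.3° = 2.233 m; N'_5 = 95·cos36.3° − 4·2.233 = 67.6; c'Δl = 29.70; W sinα = 56.2
Slice 6: Δl = 1.7/cos46.4° = 2.465 m; N'_6 = 35·cos46.4° − 6·2.465 = 9.3; c'Δl = 32.79; W sinα = 25.3
Σc'Δl = 196.3 kN/m; ΣN' = 461.8 kN/m; ΣW sinα = 230.4 kN/m
Resisting = 196.3 + 461.8·tan33.0° = 196.3 + 299.9 = 496.2 kN/m
FS = 496.2 / 230.4 = 2.154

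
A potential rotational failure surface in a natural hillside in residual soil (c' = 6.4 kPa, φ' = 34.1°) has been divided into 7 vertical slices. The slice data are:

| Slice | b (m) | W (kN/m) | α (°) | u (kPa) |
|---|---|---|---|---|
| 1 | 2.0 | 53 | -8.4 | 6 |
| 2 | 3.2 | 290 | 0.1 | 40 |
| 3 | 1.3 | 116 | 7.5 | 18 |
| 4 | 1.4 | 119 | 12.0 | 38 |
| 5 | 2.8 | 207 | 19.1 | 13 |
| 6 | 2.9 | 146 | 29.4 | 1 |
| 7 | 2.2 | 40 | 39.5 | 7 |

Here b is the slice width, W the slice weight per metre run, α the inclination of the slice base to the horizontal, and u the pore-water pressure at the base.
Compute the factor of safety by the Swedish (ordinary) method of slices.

Ordinary method of slices: FS = Σ[c'·Δl_i + (W_i cosα_i − u_i·Δl_i)·tanφ'] / Σ W_i sinα_i, with Δl_i = b_i / cosα_i.
Slice 1: Δl = 2.0/cos(-8.4°) = 2.022 m; N'_1 = 53·cos(-8.4°) − 6·2.022 = 40.3; c'Δl = 12.94; W sinα = -7.7
Slice 2: Δl = 3.2/cos0.1° = 3.200 m; N'_2 = 290·cos0.1° − 40·3.200 = 162.0; c'Δl = 20.48; W sinα = 0.5
Slice 3: Δl = 1.3/cos7.5° = 1.311 m; N'_3 = 116·cos7.5° − 18·1.311 = 91.4; c'Δl = 8.39; W sinα = 15.1
Slice 4: Δl = 1.4/cos12.0° = 1.431 m; N'_4 = 119·cos12.0° − 38·1.431 = 62.0; c'Δl = 9.16; W sinα = 24.7
Slice 5: Δl = 2.8/cos19.1° = 2.963 m; N'_5 = 207·cos19.1° − 13·2.963 = 157.1; c'Δl = 18.96; W sinα = 67.7
Slice 6: Δl = 2.9/cos29.4° = 3.329 m; N'_6 = 146·cos29.4° − 1·3.329 = 123.9; c'Δl = 21.30; W sinα = 71.7
Slice 7: Δl = 2.2/cos39.5° = 2.851 m; N'_7 = 40·cos39.5° − 7·2.851 = 10.9; c'Δl = 18.25; W sinα = 25.4
Σc'Δl = 109.5 kN/m; ΣN' = 647.6 kN/m; ΣW sinα = 197.5 kN/m
Resisting = 109.5 + 647.6·tan34.1° = 109.5 + 438.4 = 547.9 kN/m
FS = 547.9 / 197.5 = 2.774

FS = 2.77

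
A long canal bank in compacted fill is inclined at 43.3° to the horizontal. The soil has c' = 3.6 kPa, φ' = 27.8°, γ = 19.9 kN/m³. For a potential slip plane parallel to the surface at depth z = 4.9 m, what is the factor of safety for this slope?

FS = 0.63

For an infinite slope with a slip plane parallel to the surface (no pore pressure): FS = [c' + γz cos²β tanφ'] / [γz sinβ cosβ].
γz = 19.9·4.9 = 97.51 kN/m²
Numerator = 3.6 + 97.51·cos²43.3°·tan27.8° = 3.6 + 97.51·0.5297·0.5272 = 30.830 kPa
Denominator = 97.51·sin43.3°·cos43.3° = 97.51·0.6858·0.7278 = 48.669 kPa
FS = 30.830 / 48.669 = 0.633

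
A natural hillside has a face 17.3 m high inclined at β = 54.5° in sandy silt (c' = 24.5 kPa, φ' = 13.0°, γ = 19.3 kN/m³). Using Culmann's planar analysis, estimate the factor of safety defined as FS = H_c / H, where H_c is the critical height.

H_c = (4c'/γ) · sinβ cosφ' / [1 − cos(β − φ')]
    = (4·24.5/19.3) · sin54.5°·cos13.0° / [1 − cos41.5°]
    = 5.078 · 0.7932 / 0.2510 = 16.04 m
FS = H_c / H = 16.04 / 17.3 = 0.927

FS = 0.93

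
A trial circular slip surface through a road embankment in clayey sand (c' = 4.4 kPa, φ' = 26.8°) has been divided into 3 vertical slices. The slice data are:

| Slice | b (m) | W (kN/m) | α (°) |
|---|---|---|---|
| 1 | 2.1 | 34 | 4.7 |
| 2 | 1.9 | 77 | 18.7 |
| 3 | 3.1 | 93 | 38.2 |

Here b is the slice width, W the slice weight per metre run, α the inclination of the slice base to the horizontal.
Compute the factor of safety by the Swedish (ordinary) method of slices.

FS = 1.49

Ordinary method of slices: FS = Σ[c'·Δl_i + (W_i cosα_i)·tanφ'] / Σ W_i sinα_i, with Δl_i = b_i / cosα_i.
Slice 1: Δl = 2.1/cos4.7° = 2.107 m; N'_1 = 34·cos4.7° = 33.9; c'Δl = 9.27; W sinα = 2.8
Slice 2: Δl = 1.9/cos18.7° = 2.006 m; N'_2 = 77·cos18.7° = 72.9; c'Δl = 8.83; W sinα = 24.7
Slice 3: Δl = 3.1/cos38.2° = 3.945 m; N'_3 = 93·cos38.2° = 73.1; c'Δl = 17.36; W sinα = 57.5
Σc'Δl = 35.5 kN/m; ΣN' = 179.9 kN/m; ΣW sinα = 85.0 kN/m
Resisting = 35.5 + 179.9·tan26.8° = 35.5 + 90.9 = 126.3 kN/m
FS = 126.3 / 85.0 = 1.487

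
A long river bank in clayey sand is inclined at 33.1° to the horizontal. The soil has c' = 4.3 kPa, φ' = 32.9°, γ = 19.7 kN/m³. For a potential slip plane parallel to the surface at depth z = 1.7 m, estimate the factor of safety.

For an infinite slope with a slip plane parallel to the surface (no pore pressure): FS = [c' + γz cos²β tanφ'] / [γz sinβ cosβ].
γz = 19.7·1.7 = 33.49 kN/m²
Numerator = 4.3 + 33.49·cos²33.1°·tan32.9° = 4.3 + 33.49·0.7018·0.6469 = 19.504 kPa
Denominator = 33.49·sin33.1°·cos33.1° = 33.49·0.5461·0.8377 = 15.321 kPa
FS = 19.504 / 15.321 = 1.273

FS = 1.27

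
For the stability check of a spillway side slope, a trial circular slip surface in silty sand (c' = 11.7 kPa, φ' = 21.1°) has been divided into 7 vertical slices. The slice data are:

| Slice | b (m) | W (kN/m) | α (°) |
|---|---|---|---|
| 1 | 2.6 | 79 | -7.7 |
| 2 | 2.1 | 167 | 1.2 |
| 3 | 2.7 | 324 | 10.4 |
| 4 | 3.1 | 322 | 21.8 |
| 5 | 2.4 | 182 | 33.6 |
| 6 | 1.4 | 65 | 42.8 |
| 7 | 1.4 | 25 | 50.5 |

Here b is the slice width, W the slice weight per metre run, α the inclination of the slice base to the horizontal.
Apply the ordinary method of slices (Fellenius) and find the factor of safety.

Ordinary method of slices: FS = Σ[c'·Δl_i + (W_i cosα_i)·tanφ'] / Σ W_i sinα_i, with Δl_i = b_i / cosα_i.
Slice 1: Δl = 2.6/cos(-7.7°) = 2.624 m; N'_1 = 79·cos(-7.7°) = 78.3; c'Δl = 30.70; W sinα = -10.6
Slice 2: Δl = 2.1/cos1.2° = 2.100 m; N'_2 = 167·cos1.2° = 167.0; c'Δl = 24.58; W sinα = 3.5
Slice 3: Δl = 2.7/cos10.4° = 2.745 m; N'_3 = 324·cos10.4° = 318.7; c'Δl = 32.12; W sinα = 58.5
Slice 4: Δl = 3.1/cos21.8° = 3.339 m; N'_4 = 322·cos21.8° = 299.0; c'Δl = 39.06; W sinα = 119.6
Slice 5: Δl = 2.4/cos33.6° = 2.881 m; N'_5 = 182·cos33.6° = 151.6; c'Δl = 33.71; W sinα = 100.7
Slice 6: Δl = 1.4/cos42.8° = 1.908 m; N'_6 = 65·cos42.8° = 47.7; c'Δl = 22.32; W sinα = 44.2
Slice 7: Δl = 1.4/cos50.5° = 2.201 m; N'_7 = 25·cos50.5° = 15.9; c'Δl = 25.75; W sinα = 19.3
Σc'Δl = 208.2 kN/m; ΣN' = 1078.1 kN/m; ΣW sinα = 335.2 kN/m
Resisting = 208.2 + 1078.1·tan21.1° = 208.2 + 416.0 = 624.2 kN/m
FS = 624.2 / 335.2 = 1.863

FS = 1.86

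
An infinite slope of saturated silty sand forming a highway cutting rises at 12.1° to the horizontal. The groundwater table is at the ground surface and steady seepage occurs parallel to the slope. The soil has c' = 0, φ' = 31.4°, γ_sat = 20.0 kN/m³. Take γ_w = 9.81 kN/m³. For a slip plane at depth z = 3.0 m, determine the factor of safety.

FS = 1.45

With seepage parallel to the slope and the water table at the surface, the effective normal stress on the slip plane uses the buoyant unit weight γ' = γ_sat − γ_w while the driving shear stress uses γ_sat:
FS = [c' + γ' z cos²β tanφ'] / [γ_sat z sinβ cosβ]
(For c' = 0 this reduces to FS = (γ'/γ_sat)·tanφ'/tanβ.)
γ' = 20.0 − 9.81 = 10.19 kN/m³
Numerator = 0.0 + 10.19·3.0·cos²12.1°·tan31.4° = 0.0 + 10.19·3.0·0.9561·0.6104 = 17.840 kPa
Denominator = 20.0·3.0·sin12.1°·cos12.1° = 20.0·3.0·0.2096·0.9778 = 12.298 kPa
FS = 17.840 / 12.298 = 1.451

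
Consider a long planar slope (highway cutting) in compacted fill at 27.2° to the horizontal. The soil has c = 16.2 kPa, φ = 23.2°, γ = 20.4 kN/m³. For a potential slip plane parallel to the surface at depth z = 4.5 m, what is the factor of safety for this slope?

FS = 1.27

For an infinite slope with a slip plane parallel to the surface (no pore pressure): FS = [c + γz cos²β tanφ] / [γz sinβ cosβ].
γz = 20.4·4.5 = 91.80 kN/m²
Numerator = 16.2 + 91.80·cos²27.2°·tan23.2° = 16.2 + 91.80·0.7911·0.4286 = 47.325 kPa
Denominator = 91.80·sin27.2°·cos27.2° = 91.80·0.4571·0.8894 = 37.321 kPa
FS = 47.325 / 37.321 = 1.268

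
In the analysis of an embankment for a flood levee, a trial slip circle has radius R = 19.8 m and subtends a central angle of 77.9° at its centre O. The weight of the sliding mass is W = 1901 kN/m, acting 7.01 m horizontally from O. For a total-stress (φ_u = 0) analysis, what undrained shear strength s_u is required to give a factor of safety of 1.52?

s_u = 38.0 kPa

FS = s_u·L_a·R / (W·d), so s_u = FS·W·d / (L_a·R).
Arc length L_a = R·θ = 19.8·(77.9°·π/180) = 19.8·1.3596 = 26.92 m
s_u = 1.52·1901·7.01 / (26.92·19.8) = 20255.5 / 533.02 = 38.00 kPa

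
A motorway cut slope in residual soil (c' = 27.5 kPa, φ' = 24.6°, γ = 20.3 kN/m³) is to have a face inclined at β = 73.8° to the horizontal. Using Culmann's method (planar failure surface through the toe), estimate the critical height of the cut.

H_c = 13.65 m

Culmann's analysis gives the critical failure plane at α_cr = (β + φ')/2 = (73.8 + 24.6)/2 = 49.2°, and the critical height
H_c = (4c'/γ) · sinβ cosφ' / [1 − cos(β − φ')]
    = (4·27.5/20.3) · sin73.8°·cos24.6° / [1 − cos(49.2°)]
    = 5.419 · 0.9603·0.9092 / [1 − 0.6534]
    = 5.419 · 0.8731 / 0.3466
    = 13.65 m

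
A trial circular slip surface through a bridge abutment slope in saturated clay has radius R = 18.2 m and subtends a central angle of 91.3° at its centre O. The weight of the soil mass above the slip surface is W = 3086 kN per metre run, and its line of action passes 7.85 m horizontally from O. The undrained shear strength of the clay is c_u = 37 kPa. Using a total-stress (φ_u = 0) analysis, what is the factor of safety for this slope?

Taking moments about the centre O, the resisting moment is provided by the undrained shear strength acting along the arc:
Arc length L_a = R·θ = 18.2·(91.3°·π/180) = 18.2·1.5935 = 29.00 m
M_R = c_u·L_a·R = 37·29.00·18.2 = 19529.6 kN·m/m
M_D = W·d = 3086·7.85 = 24225.1 kN·m/m
FS = M_R / M_D = 19529.6 / 24225.1 = 0.806

FS = 0.81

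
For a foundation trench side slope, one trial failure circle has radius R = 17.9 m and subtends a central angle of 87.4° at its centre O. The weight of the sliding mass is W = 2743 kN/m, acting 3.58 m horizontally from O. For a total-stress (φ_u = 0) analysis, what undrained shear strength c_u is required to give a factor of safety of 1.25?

c_u = 25.1 kPa

FS = c_u·L_a·R / (W·d), so c_u = FS·W·d / (L_a·R).
Arc length L_a = R·θ = 17.9·(87.4°·π/180) = 17.9·1.5254 = 27.30 m
c_u = 1.25·2743·3.58 / (27.30·17.9) = 12274.9 / 488.76 = 25.11 kPa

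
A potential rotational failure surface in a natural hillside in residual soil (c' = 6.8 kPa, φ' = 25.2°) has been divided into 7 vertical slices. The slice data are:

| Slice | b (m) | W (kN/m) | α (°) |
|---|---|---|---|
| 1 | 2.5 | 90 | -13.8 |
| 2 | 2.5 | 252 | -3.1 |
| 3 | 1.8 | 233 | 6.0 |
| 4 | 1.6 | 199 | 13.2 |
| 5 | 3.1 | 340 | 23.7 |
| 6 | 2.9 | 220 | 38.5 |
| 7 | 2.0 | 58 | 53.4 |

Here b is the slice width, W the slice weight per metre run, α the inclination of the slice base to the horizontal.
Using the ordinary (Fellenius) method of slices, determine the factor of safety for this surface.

Ordinary method of slices: FS = Σ[c'·Δl_i + (W_i cosα_i)·tanφ'] / Σ W_i sinα_i, with Δl_i = b_i / cosα_i.
Slice 1: Δl = 2.5/cos(-13.8°) = 2.574 m; N'_1 = 90·cos(-13.8°) = 87.4; c'Δl = 17.51; W sinα = -21.5
Slice 2: Δl = 2.5/cos(-3.1°) = 2.504 m; N'_2 = 252·cos(-3.1°) = 251.6; c'Δl = 17.02; W sinα = -13.6
Slice 3: Δl = 1.8/cos6.0° = 1.810 m; N'_3 = 233·cos6.0° = 231.7; c'Δl = 12.31; W sinα = 24.4
Slice 4: Δl = 1.6/cos13.2° = 1.643 m; N'_4 = 199·cos13.2° = 193.7; c'Δl = 11.18; W sinα = 45.4
Slice 5: Δl = 3.1/cos23.7° = 3.386 m; N'_5 = 340·cos23.7° = 311.3; c'Δl = 23.02; W sinα = 136.7
Slice 6: Δl = 2.9/cos38.5° = 3.706 m; N'_6 = 220·cos38.5° = 172.2; c'Δl = 25.20; W sinα = 137.0
Slice 7: Δl = 2.0/cos53.4° = 3.354 m; N'_7 = 58·cos53.4° = 34.6; c'Δl = 22.81; W sinα = 46.6
Σc'Δl = 129.0 kN/m; ΣN' = 1282.6 kN/m; ΣW sinα = 354.9 kN/m
Resisting = 129.0 + 1282.6·tan25.2° = 129.0 + 603.5 = 732.6 kN/m
FS = 732.6 / 354.9 = 2.064

FS = 2.06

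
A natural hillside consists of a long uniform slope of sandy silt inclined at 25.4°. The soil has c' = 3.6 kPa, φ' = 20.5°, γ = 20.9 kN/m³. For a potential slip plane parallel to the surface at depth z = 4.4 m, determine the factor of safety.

FS = 0.89

For an infinite slope with a slip plane parallel to the surface (no pore pressure): FS = [c' + γz cos²β tanφ'] / [γz sinβ cosβ].
γz = 20.9·4.4 = 91.96 kN/m²
Numerator = 3.6 + 91.96·cos²25.4°·tan20.5° = 3.6 + 91.96·0.8160·0.3739 = 31.657 kPa
Denominator = 91.96·sin25.4°·cos25.4° = 91.96·0.4289·0.9033 = 35.632 kPa
FS = 31.657 / 35.632 = 0.888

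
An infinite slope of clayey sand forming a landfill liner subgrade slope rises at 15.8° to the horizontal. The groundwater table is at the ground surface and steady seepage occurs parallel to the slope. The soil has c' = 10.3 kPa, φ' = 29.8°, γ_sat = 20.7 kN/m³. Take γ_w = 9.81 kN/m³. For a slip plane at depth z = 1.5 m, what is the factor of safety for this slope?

FS = 2.33

With seepage parallel to the slope and the water table at the surface, the effective normal stress on the slip plane uses the buoyant unit weight γ' = γ_sat − γ_w while the driving shear stress uses γ_sat:
FS = [c' + γ' z cos²β tanφ'] / [γ_sat z sinβ cosβ]
γ' = 20.7 − 9.81 = 10.89 kN/m³
Numerator = 10.3 + 10.89·1.5·cos²15.8°·tan29.8° = 10.3 + 10.89·1.5·0.9259·0.5727 = 18.962 kPa
Denominator = 20.7·1.5·sin15.8°·cos15.8° = 20.7·1.5·0.2723·0.9622 = 8.135 kPa
FS = 18.962 / 8.135 = 2.331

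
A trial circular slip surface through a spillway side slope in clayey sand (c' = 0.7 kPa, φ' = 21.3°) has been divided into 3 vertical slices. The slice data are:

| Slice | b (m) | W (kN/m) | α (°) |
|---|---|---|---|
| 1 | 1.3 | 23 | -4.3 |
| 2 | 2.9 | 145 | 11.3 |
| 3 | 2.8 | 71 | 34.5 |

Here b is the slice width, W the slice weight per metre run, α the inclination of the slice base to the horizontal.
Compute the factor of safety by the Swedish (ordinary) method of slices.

Ordinary method of slices: FS = Σ[c'·Δl_i + (W_i cosα_i)·tanφ'] / Σ W_i sinα_i, with Δl_i = b_i / cosα_i.
Slice 1: Δl = 1.3/cos(-4.3°) = 1.304 m; N'_1 = 23·cos(-4.3°) = 22.9; c'Δl = 0.91; W sinα = -1.7
Slice 2: Δl = 2.9/cos11.3° = 2.957 m; N'_2 = 145·cos11.3° = 142.2; c'Δl = 2.07; W sinα = 28.4
Slice 3: Δl = 2.8/cos34.5° = 3.398 m; N'_3 = 71·cos34.5° = 58.5; c'Δl = 2.38; W sinα = 40.2
Σc'Δl = 5.4 kN/m; ΣN' = 223.6 kN/m; ΣW sinα = 66.9 kN/m
Resisting = 5.4 + 223.6·tan21.3° = 5.4 + 87.2 = 92.6 kN/m
FS = 92.6 / 66.9 = 1.383

FS = 1.38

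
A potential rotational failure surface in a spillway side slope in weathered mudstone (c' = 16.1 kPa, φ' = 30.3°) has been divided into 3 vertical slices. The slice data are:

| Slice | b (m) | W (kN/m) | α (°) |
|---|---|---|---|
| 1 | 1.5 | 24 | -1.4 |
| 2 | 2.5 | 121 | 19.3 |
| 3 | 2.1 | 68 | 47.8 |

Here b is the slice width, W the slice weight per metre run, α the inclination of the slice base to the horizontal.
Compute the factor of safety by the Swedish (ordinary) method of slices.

Ordinary method of slices: FS = Σ[c'·Δl_i + (W_i cosα_i)·tanφ'] / Σ W_i sinα_i, with Δl_i = b_i / cosα_i.
Slice 1: Δl = 1.5/cos(-1.4°) = 1.500 m; N'_1 = 24·cos(-1.4°) = 24.0; c'Δl = 24.16; W sinα = -0.6
Slice 2: Δl = 2.5/cos19.3° = 2.649 m; N'_2 = 121·cos19.3° = 114.2; c'Δl = 42.65; W sinα = 40.0
Slice 3: Δl = 2.1/cos47.8° = 3.126 m; N'_3 = 68·cos47.8° = 45.7; c'Δl = 50.33; W sinα = 50.4
Σc'Δl = 117.1 kN/m; ΣN' = 183.9 kN/m; ΣW sinα = 89.8 kN/m
Resisting = 117.1 + 183.9·tan30.3° = 117.1 + 107.4 = 224.6 kN/m
FS = 224.6 / 89.8 = 2.501

FS = 2.50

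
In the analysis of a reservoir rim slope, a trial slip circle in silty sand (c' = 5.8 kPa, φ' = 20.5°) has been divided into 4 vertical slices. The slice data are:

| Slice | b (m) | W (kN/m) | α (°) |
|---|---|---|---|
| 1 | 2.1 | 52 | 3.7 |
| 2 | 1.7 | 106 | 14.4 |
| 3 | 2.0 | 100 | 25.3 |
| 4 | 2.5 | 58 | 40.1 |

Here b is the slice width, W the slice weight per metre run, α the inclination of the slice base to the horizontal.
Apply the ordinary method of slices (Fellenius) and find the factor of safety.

Ordinary method of slices: FS = Σ[c'·Δl_i + (W_i cosα_i)·tanφ'] / Σ W_i sinα_i, with Δl_i = b_i / cosα_i.
Slice 1: Δl = 2.1/cos3.7° = 2.104 m; N'_1 = 52·cos3.7° = 51.9; c'Δl = 12.21; W sinα = 3.4
Slice 2: Δl = 1.7/cos14.4° = 1.755 m; N'_2 = 106·cos14.4° = 102.7; c'Δl = 10.18; W sinα = 26.4
Slice 3: Δl = 2.0/cos25.3° = 2.212 m; N'_3 = 100·cos25.3° = 90.4; c'Δl = 12.83; W sinα = 42.7
Slice 4: Δl = 2.5/cos40.1° = 3.268 m; N'_4 = 58·cos40.1° = 44.4; c'Δl = 18.96; W sinα = 37.4
Σc'Δl = 54.2 kN/m; ΣN' = 289.3 kN/m; ΣW sinα = 109.8 kN/m
Resisting = 54.2 + 289.3·tan20.5° = 54.2 + 108.2 = 162.4 kN/m
FS = 162.4 / 109.8 = 1.478

FS = 1.48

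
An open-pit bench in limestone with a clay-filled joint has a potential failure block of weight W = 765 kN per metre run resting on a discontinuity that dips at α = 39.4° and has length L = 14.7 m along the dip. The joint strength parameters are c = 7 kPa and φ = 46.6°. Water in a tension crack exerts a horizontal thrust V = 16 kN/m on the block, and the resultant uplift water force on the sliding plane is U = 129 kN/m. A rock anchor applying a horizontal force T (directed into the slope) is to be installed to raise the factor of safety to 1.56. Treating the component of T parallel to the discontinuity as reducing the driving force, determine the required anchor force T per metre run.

Resolving forces along and normal to the sliding plane, with the horizontal anchor force T adding T·sinα to the effective normal force and T·cosα acting up the plane against the driving force:
FS = [cL + (W cosα − U − V sinα + T sinα) tanφ] / [W sinα + V cosα − T cosα]
Without the anchor: N' = 452.0 kN/m, driving T_d = 497.9 kN/m, resisting R = 7·14.7 + 452.0·tan46.6° = 580.9 kN/m, FS = 1.17.
Setting FS = 1.56 and solving for T:
1.56·(497.9 − T cos39.4°) = 580.9 + T sin39.4°·tan46.6°
T·(sin39.4°·tan46.6° + 1.56·cos39.4°) = 1.56·497.9 − 580.9
T·(0.6347·1.0575 + 1.56·0.7727) = 776.8 − 580.9 = 195.9
T·1.8767 = 195.9
T = 104.4 kN/m

T = 104 kN/m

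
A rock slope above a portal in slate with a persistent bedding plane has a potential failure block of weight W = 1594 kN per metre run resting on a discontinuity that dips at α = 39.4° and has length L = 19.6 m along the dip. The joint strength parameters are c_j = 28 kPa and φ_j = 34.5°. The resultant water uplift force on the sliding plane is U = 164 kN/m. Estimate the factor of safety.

FS = 1.27

Resolving the block weight along and normal to the plane and applying the Mohr–Coulomb strength on the joint:
N' = W cosα − U = 1594·cos39.4° − 164 = 1067.7 kN/m
Driving force T = W sinα = 1594·sin39.4° = 1011.8 kN/m
Resisting force R = c_j·L + N'·tanφ_j = 28·19.6 + 1067.7·tan34.5° = 548.8 + 733.8 = 1282.6 kN/m
FS = R / T = 1282.6 / 1011.8 = 1.268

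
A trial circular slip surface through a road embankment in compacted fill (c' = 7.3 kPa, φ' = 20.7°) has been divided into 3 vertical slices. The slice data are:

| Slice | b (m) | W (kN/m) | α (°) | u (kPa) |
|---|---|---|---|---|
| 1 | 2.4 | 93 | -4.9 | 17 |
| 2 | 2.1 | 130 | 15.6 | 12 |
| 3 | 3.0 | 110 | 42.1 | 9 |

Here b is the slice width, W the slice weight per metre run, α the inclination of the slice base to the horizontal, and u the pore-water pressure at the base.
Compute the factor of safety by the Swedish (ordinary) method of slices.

FS = 1.36

Ordinary method of slices: FS = Σ[c'·Δl_i + (W_i cosα_i − u_i·Δl_i)·tanφ'] / Σ W_i sinα_i, with Δl_i = b_i / cosα_i.
Slice 1: Δl = 2.4/cos(-4.9°) = 2.409 m; N'_1 = 93·cos(-4.9°) − 17·2.409 = 51.7; c'Δl = 17.58; W sinα = -7.9
Slice 2: Δl = 2.1/cos15.6° = 2.180 m; N'_2 = 130·cos15.6° − 12·2.180 = 99.0; c'Δl = 15.92; W sinα = 35.0
Slice 3: Δl = 3.0/cos42.1° = 4.043 m; N'_3 = 110·cos42.1° − 9·4.043 = 45.2; c'Δl = 29.52; W sinα = 73.7
Σc'Δl = 63.0 kN/m; ΣN' = 196.0 kN/m; ΣW sinα = 100.8 kN/m
Resisting = 63.0 + 196.0·tan20.7° = 63.0 + 74.1 = 137.1 kN/m
FS = 137.1 / 100.8 = 1.360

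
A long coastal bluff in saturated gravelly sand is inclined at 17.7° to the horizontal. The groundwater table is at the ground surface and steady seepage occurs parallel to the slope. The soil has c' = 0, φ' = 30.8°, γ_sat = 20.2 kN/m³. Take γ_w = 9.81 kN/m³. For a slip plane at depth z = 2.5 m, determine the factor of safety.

FS = 0.96

With seepage parallel to the slope and the water table at the surface, the effective normal stress on the slip plane uses the buoyant unit weight γ' = γ_sat − γ_w while the driving shear stress uses γ_sat:
FS = [c' + γ' z cos²β tanφ'] / [γ_sat z sinβ cosβ]
(For c' = 0 this reduces to FS = (γ'/γ_sat)·tanφ'/tanβ.)
γ' = 20.2 − 9.81 = 10.39 kN/m³
Numerator = 0.0 + 10.39·2.5·cos²17.7°·tan30.8° = 0.0 + 10.39·2.5·0.9076·0.5961 = 14.053 kPa
Denominator = 20.2·2.5·sin17.7°·cos17.7° = 20.2·2.5·0.3040·0.9527 = 14.627 kPa
FS = 14.053 / 14.627 = 0.961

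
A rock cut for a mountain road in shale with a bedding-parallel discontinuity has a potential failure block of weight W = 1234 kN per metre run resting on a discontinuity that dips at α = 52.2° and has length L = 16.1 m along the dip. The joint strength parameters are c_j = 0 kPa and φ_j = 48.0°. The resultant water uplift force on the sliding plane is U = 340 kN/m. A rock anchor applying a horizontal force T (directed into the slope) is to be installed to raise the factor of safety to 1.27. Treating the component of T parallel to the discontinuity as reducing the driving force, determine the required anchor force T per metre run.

Resolving forces along and normal to the sliding plane, with the horizontal anchor force T adding T·sinα to the effective normal force and T·cosα acting up the plane against the driving force:
FS = [c_jL + (W cosα − U + T sinα) tanφ_j] / [W sinα − T cosα]
Without the anchor: N' = 416.3 kN/m, driving T_d = 975.1 kN/m, resisting R = 0·16.1 + 416.3·tan48.0° = 462.4 kN/m, FS = 0.47.
Setting FS = 1.27 and solving for T:
1.27·(975.1 − T cos52.2°) = 462.4 + T sin52.2°·tan48.0°
T·(sin52.2°·tan48.0° + 1.27·cos52.2°) = 1.27·975.1 − 462.4
T·(0.7902·1.1106 + 1.27·0.6129) = 1238.3 − 462.4 = 775.9
T·1.6559 = 775.9
T = 468.6 kN/m

T = 469 kN/m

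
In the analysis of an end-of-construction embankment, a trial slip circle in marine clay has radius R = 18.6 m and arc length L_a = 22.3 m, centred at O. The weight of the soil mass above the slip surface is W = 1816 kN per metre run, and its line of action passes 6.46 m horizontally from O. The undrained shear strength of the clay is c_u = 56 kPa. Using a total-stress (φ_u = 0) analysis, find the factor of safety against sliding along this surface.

FS = 1.98

Taking moments about the centre O, the resisting moment is provided by the undrained shear strength acting along the arc:
M_R = c_u·L_a·R = 56·22.30·18.6 = 23227.7 kN·m/m
M_D = W·d = 1816·6.46 = 11731.4 kN·m/m
FS = M_R / M_D = 23227.7 / 11731.4 = 1.980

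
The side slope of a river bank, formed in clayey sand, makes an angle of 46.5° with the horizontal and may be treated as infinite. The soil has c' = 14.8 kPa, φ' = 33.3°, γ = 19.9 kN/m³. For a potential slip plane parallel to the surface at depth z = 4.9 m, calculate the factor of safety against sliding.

FS = 0.93

For an infinite slope with a slip plane parallel to the surface (no pore pressure): FS = [c' + γz cos²β tanφ'] / [γz sinβ cosβ].
γz = 19.9·4.9 = 97.51 kN/m²
Numerator = 14.8 + 97.51·cos²46.5°·tan33.3° = 14.8 + 97.51·0.4738·0.6569 = 45.150 kPa
Denominator = 97.51·sin46.5°·cos46.5° = 97.51·0.7254·0.6884 = 48.688 kPa
FS = 45.150 / 48.688 = 0.927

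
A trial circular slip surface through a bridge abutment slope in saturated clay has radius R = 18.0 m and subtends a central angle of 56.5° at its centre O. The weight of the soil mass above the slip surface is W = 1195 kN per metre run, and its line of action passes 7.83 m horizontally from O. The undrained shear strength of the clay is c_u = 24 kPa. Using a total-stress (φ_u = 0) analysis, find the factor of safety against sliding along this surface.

FS = 0.82

Taking moments about the centre O, the resisting moment is provided by the undrained shear strength acting along the arc:
Arc length L_a = R·θ = 18.0·(56.5°·π/180) = 18.0·0.9861 = 17.75 m
M_R = c_u·L_a·R = 24·17.75·18.0 = 7668.0 kN·m/m
M_D = W·d = 1195·7.83 = 9356.9 kN·m/m
FS = M_R / M_D = 7668.0 / 9356.9 = 0.820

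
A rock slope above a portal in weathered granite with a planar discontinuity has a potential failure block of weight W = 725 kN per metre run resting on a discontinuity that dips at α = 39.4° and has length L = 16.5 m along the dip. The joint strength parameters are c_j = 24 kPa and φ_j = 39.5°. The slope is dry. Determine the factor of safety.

Resolving the block weight along and normal to the plane and applying the Mohr–Coulomb strength on the joint:
N' = W cosα = 725·cos39.4° = 560.2 kN/m
Driving force T = W sinα = 725·sin39.4° = 460.2 kN/m
Resisting force R = c_j·L + N'·tanφ_j = 24·16.5 + 560.2·tan39.5° = 396.0 + 461.8 = 857.8 kN/m
FS = R / T = 857.8 / 460.2 = 1.864

FS = 1.86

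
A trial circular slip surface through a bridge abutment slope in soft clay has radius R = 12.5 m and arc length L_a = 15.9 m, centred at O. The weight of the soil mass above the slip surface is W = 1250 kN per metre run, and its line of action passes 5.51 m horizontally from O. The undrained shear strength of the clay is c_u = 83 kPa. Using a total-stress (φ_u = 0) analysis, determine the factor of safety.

Taking moments about the centre O, the resisting moment is provided by the undrained shear strength acting along the arc:
M_R = c_u·L_a·R = 83·15.90·12.5 = 16496.2 kN·m/m
M_D = W·d = 1250·5.51 = 6887.5 kN·m/m
FS = M_R / M_D = 16496.2 / 6887.5 = 2.395

FS = 2.40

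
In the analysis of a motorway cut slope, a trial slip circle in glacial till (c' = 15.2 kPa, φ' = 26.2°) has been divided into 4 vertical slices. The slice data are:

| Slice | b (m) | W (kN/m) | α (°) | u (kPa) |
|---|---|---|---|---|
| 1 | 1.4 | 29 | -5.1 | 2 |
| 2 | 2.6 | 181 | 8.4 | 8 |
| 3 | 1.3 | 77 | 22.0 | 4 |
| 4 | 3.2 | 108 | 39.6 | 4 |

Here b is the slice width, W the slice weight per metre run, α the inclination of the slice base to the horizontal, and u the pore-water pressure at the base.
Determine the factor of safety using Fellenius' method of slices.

Ordinary method of slices: FS = Σ[c'·Δl_i + (W_i cosα_i − u_i·Δl_i)·tanφ'] / Σ W_i sinα_i, with Δl_i = b_i / cosα_i.
Slice 1: Δl = 1.4/cos(-5.1°) = 1.406 m; N'_1 = 29·cos(-5.1°) − 2·1.406 = 26.1; c'Δl = 21.36; W sinα = -2.6
Slice 2: Δl = 2.6/cos8.4° = 2.628 m; N'_2 = 181·cos8.4° − 8·2.628 = 158.0; c'Δl = 39.95; W sinα = 26.4
Slice 3: Δl = 1.3/cos22.0° = 1.402 m; N'_3 = 77·cos22.0° − 4·1.402 = 65.8; c'Δl = 21.31; W sinα = 28.8
Slice 4: Δl = 3.2/cos39.6° = 4.153 m; N'_4 = 108·cos39.6° − 4·4.153 = 66.6; c'Δl = 63.13; W sinα = 68.8
Σc'Δl = 145.8 kN/m; ΣN' = 316.5 kN/m; ΣW sinα = 121.5 kN/m
Resisting = 145.8 + 316.5·tan26.2° = 145.8 + 155.7 = 301.5 kN/m
FS = 301.5 / 121.5 = 2.480

FS = 2.48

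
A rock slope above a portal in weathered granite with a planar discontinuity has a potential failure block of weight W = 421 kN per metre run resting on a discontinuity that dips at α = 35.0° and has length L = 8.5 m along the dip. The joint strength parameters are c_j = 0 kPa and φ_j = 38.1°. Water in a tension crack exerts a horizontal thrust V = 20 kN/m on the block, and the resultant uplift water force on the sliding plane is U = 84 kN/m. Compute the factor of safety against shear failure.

FS = 0.76

Resolving the block weight along and normal to the plane and applying the Mohr–Coulomb strength on the joint:
N' = W cosα − U − V sinα = 421·cos35.0° − 84 − 20·sin35.0° = 249.4 kN/m
Driving force T = W sinα + V cosα = 421·sin35.0° + 20·cos35.0° = 257.9 kN/m
Resisting force R = c_j·L + N'·tanφ_j = 0·8.5 + 249.4·tan38.1° = 0.0 + 195.5 = 195.5 kN/m
FS = R / T = 195.5 / 257.9 = 0.758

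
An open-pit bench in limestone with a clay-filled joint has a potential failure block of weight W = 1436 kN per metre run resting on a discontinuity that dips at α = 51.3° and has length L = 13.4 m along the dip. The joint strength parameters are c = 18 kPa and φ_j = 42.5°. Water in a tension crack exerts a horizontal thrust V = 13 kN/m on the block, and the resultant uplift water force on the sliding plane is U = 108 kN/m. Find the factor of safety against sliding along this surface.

Resolving the block weight along and normal to the plane and applying the Mohr–Coulomb strength on the joint:
N' = W cosα − U − V sinα = 1436·cos51.3° − 108 − 13·sin51.3° = 779.7 kN/m
Driving force T = W sinα + V cosα = 1436·sin51.3° + 13·cos51.3° = 1128.8 kN/m
Resisting force R = c·L + N'·tanφ_j = 18·13.4 + 779.7·tan42.5° = 241.2 + 714.5 = 955.7 kN/m
FS = R / T = 955.7 / 1128.8 = 0.847

FS = 0.85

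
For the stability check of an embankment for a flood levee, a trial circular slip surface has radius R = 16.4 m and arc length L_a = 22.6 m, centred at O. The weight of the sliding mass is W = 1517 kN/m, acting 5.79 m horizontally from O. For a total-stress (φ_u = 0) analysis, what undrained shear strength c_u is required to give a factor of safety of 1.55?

FS = c_u·L_a·R / (W·d), so c_u = FS·W·d / (L_a·R).
c_u = 1.55·1517·5.79 / (22.60·16.4) = 13614.3 / 370.64 = 36.73 kPa

c_u = 36.7 kPa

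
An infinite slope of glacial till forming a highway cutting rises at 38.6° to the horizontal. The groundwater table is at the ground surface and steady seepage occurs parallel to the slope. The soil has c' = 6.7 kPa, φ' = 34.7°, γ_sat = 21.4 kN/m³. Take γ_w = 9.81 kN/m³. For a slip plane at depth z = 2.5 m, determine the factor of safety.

With seepage parallel to the slope and the water table at the surface, the effective normal stress on the slip plane uses the buoyant unit weight γ' = γ_sat − γ_w while the driving shear stress uses γ_sat:
FS = [c' + γ' z cos²β tanφ'] / [γ_sat z sinβ cosβ]
γ' = 21.4 − 9.81 = 11.59 kN/m³
Numerator = 6.7 + 11.59·2.5·cos²38.6°·tan34.7° = 6.7 + 11.59·2.5·0.6108·0.6924 = 18.954 kPa
Denominator = 21.4·2.5·sin38.6°·cos38.6° = 21.4·2.5·0.6239·0.7815 = 26.085 kPa
FS = 18.954 / 26.085 = 0.727

FS = 0.73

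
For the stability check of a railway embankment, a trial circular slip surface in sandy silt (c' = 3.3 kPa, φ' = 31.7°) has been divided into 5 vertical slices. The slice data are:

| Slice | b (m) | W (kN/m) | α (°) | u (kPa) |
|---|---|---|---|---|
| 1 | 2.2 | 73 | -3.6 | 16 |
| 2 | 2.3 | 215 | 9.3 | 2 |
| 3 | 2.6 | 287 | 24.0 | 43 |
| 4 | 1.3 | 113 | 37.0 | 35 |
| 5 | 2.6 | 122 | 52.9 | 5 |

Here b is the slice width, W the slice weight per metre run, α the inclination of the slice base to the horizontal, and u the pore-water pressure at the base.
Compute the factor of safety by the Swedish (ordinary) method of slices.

Ordinary method of slices: FS = Σ[c'·Δl_i + (W_i cosα_i − u_i·Δl_i)·tanφ'] / Σ W_i sinα_i, with Δl_i = b_i / cosα_i.
Slice 1: Δl = 2.2/cos(-3.6°) = 2.204 m; N'_1 = 73·cos(-3.6°) − 16·2.204 = 37.6; c'Δl = 7.27; W sinα = -4.6
Slice 2: Δl = 2.3/cos9.3° = 2.331 m; N'_2 = 215·cos9.3° − 2·2.331 = 207.5; c'Δl = 7.69; W sinα = 34.7
Slice 3: Δl = 2.6/cos24.0° = 2.846 m; N'_3 = 287·cos24.0° − 43·2.846 = 139.8; c'Δl = 9.39; W sinα = 116.7
Slice 4: Δl = 1.3/cos37.0° = 1.628 m; N'_4 = 113·cos37.0° − 35·1.628 = 33.3; c'Δl = 5.37; W sinα = 68.0
Slice 5: Δl = 2.6/cos52.9° = 4.310 m; N'_5 = 122·cos52.9° − 5·4.310 = 52.0; c'Δl = 14.22; W sinα = 97.3
Σc'Δl = 44.0 kN/m; ΣN' = 470.2 kN/m; ΣW sinα = 312.2 kN/m
Resisting = 44.0 + 470.2·tan31.7° = 44.0 + 290.4 = 334.4 kN/m
FS = 334.4 / 312.2 = 1.071

FS = 1.07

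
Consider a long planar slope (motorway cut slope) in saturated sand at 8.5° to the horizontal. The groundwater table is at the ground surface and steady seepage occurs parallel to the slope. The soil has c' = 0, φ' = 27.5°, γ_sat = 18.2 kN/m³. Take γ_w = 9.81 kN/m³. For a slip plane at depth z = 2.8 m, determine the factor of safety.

FS = 1.61

With seepage parallel to the slope and the water table at the surface, the effective normal stress on the slip plane uses the buoyant unit weight γ' = γ_sat − γ_w while the driving shear stress uses γ_sat:
FS = [c' + γ' z cos²β tanφ'] / [γ_sat z sinβ cosβ]
(For c' = 0 this reduces to FS = (γ'/γ_sat)·tanφ'/tanβ.)
γ' = 18.2 − 9.81 = 8.39 kN/m³
Numerator = 0.0 + 8.39·2.8·cos²8.5°·tan27.5° = 0.0 + 8.39·2.8·0.9782·0.5206 = 11.962 kPa
Denominator = 18.2·2.8·sin8.5°·cos8.5° = 18.2·2.8·0.1478·0.9890 = 7.450 kPa
FS = 11.962 / 7.450 = 1.606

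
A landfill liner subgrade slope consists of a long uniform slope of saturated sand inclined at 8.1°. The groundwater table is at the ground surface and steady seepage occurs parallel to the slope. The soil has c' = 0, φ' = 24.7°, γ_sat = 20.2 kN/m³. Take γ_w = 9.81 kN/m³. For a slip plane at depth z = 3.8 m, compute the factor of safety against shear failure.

FS = 1.66

With seepage parallel to the slope and the water table at the surface, the effective normal stress on the slip plane uses the buoyant unit weight γ' = γ_sat − γ_w while the driving shear stress uses γ_sat:
FS = [c' + γ' z cos²β tanφ'] / [γ_sat z sinβ cosβ]
(For c' = 0 this reduces to FS = (γ'/γ_sat)·tanφ'/tanβ.)
γ' = 20.2 − 9.81 = 10.39 kN/m³
Numerator = 0.0 + 10.39·3.8·cos²8.1°·tan24.7° = 0.0 + 10.39·3.8·0.9801·0.4599 = 17.799 kPa
Denominator = 20.2·3.8·sin8.1°·cos8.1° = 20.2·3.8·0.1409·0.9900 = 10.708 kPa
FS = 17.799 / 10.708 = 1.662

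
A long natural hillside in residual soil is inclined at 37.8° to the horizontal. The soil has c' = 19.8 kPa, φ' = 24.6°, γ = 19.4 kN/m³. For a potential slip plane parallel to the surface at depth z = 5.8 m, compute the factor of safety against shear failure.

For an infinite slope with a slip plane parallel to the surface (no pore pressure): FS = [c' + γz cos²β tanφ'] / [γz sinβ cosβ].
γz = 19.4·5.8 = 112.52 kN/m²
Numerator = 19.8 + 112.52·cos²37.8°·tan24.6° = 19.8 + 112.52·0.6243·0.4578 = 51.964 kPa
Denominator = 112.52·sin37.8°·cos37.8° = 112.52·0.6129·0.7902 = 54.492 kPa
FS = 51.964 / 54.492 = 0.954

FS = 0.95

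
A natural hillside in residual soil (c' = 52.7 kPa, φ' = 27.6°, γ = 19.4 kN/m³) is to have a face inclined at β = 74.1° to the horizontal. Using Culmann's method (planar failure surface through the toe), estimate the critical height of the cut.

Culmann's analysis gives the critical failure plane at α_cr = (β + φ')/2 = (74.1 + 27.6)/2 = 50.8°, and the critical height
H_c = (4c'/γ) · sinβ cosφ' / [1 − cos(β − φ')]
    = (4·52.7/19.4) · sin74.1°·cos27.6° / [1 − cos(46.5°)]
    = 10.866 · 0.9617·0.8862 / [1 − 0.6884]
    = 10.866 · 0.8523 / 0.3116
    = 29.72 m

H_c = 29.72 m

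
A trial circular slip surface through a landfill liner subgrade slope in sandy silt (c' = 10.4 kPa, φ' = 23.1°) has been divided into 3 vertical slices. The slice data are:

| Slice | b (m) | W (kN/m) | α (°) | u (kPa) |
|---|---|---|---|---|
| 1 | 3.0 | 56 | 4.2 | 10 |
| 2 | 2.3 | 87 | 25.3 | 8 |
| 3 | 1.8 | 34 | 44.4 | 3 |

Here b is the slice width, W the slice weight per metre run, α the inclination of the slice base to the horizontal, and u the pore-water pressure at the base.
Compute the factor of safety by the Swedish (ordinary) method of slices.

FS = 1.95

Ordinary method of slices: FS = Σ[c'·Δl_i + (W_i cosα_i − u_i·Δl_i)·tanφ'] / Σ W_i sinα_i, with Δl_i = b_i / cosα_i.
Slice 1: Δl = 3.0/cos4.2° = 3.008 m; N'_1 = 56·cos4.2° − 10·3.008 = 25.8; c'Δl = 31.28; W sinα = 4.1
Slice 2: Δl = 2.3/cos25.3° = 2.544 m; N'_2 = 87·cos25.3° − 8·2.544 = 58.3; c'Δl = 26.46; W sinα = 37.2
Slice 3: Δl = 1.8/cos44.4° = 2.519 m; N'_3 = 34·cos44.4° − 3·2.519 = 16.7; c'Δl = 26.20; W sinα = 23.8
Σc'Δl = 83.9 kN/m; ΣN' = 100.8 kN/m; ΣW sinα = 65.1 kN/m
Resisting = 83.9 + 100.8·tan23.1° = 83.9 + 43.0 = 126.9 kN/m
FS = 126.9 / 65.1 = 1.951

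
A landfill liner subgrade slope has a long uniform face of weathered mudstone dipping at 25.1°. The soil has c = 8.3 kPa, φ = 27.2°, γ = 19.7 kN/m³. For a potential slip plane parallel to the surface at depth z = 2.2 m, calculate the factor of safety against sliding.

FS = 1.60

For an infinite slope with a slip plane parallel to the surface (no pore pressure): FS = [c + γz cos²β tanφ] / [γz sinβ cosβ].
γz = 19.7·2.2 = 43.34 kN/m²
Numerator = 8.3 + 43.34·cos²25.1°·tan27.2° = 8.3 + 43.34·0.8201·0.5139 = 26.566 kPa
Denominator = 43.34·sin25.1°·cos25.1° = 43.34·0.4242·0.9056 = 16.649 kPa
FS = 26.566 / 16.649 = 1.596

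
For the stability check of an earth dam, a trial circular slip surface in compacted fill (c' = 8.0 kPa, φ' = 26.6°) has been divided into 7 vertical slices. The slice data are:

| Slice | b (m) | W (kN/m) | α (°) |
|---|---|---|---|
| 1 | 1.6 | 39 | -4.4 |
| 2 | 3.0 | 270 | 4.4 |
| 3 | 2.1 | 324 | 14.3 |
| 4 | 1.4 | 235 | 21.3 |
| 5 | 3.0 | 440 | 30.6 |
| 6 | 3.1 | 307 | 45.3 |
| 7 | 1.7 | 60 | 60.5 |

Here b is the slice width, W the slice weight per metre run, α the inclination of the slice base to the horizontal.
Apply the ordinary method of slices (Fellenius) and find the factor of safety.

Ordinary method of slices: FS = Σ[c'·Δl_i + (W_i cosα_i)·tanφ'] / Σ W_i sinα_i, with Δl_i = b_i / cosα_i.
Slice 1: Δl = 1.6/cos(-4.4°) = 1.605 m; N'_1 = 39·cos(-4.4°) = 38.9; c'Δl = 12.84; W sinα = -3.0
Slice 2: Δl = 3.0/cos4.4° = 3.009 m; N'_2 = 270·cos4.4° = 269.2; c'Δl = 24.07; W sinα = 20.7
Slice 3: Δl = 2.1/cos14.3° = 2.167 m; N'_3 = 324·cos14.3° = 314.0; c'Δl = 17.34; W sinα = 80.0
Slice 4: Δl = 1.4/cos21.3° = 1.503 m; N'_4 = 235·cos21.3° = 218.9; c'Δl = 12.02; W sinα = 85.4
Slice 5: Δl = 3.0/cos30.6° = 3.485 m; N'_5 = 440·cos30.6° = 378.7; c'Δl = 27.88; W sinα = 224.0
Slice 6: Δl = 3.1/cos45.3° = 4.407 m; N'_6 = 307·cos45.3° = 215.9; c'Δl = 35.26; W sinα = 218.2
Slice 7: Δl = 1.7/cos60.5° = 3.452 m; N'_7 = 60·cos60.5° = 29.5; c'Δl = 27.62; W sinα = 52.2
Σc'Δl = 157.0 kN/m; ΣN' = 1465.2 kN/m; ΣW sinα = 677.5 kN/m
Resisting = 157.0 + 1465.2·tan26.6° = 157.0 + 733.7 = 890.7 kN/m
FS = 890.7 / 677.5 = 1.315

FS = 1.31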